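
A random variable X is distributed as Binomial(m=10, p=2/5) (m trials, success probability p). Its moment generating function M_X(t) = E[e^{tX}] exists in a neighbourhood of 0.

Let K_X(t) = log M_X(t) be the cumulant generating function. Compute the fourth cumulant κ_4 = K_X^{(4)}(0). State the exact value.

κ_4 = D^4[K](0) = -132/125

M_X(t) = (2*e^(t)/5 + 3/5)^10
K_X(t) = log M_X(t) = 10*log(2*e^(t)/5 + 3/5)
D^4[K](t) = (240*e^(3*t) - 1440*e^(2*t) + 540*e^(t))/(16*e^(4*t) + 96*e^(3*t) + 216*e^(2*t) + 216*e^(t) + 81)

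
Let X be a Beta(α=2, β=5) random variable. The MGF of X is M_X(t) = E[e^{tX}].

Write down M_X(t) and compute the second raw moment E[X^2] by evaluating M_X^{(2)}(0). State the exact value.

M_X(t) = ₁F₁(2; 7; t)
D^2[M](t) = 3*₁F₁(4; 9; t)/28

E[X^2] = D^2[M](0) = 3/28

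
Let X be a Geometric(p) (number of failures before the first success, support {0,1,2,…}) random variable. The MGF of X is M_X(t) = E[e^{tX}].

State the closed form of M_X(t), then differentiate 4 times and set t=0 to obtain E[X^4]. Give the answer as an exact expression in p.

E[X^4] = d^4M/dt^4 |_{t=0} = 1 - 15/p + 50/p^2 - 60/p^3 + 24/p^4

M_X(t) = p/(-(1 - p)*e^(t) + 1)
dM/dt = (-p^2*e^(t) + p*e^(t))/(p^2*e^(2*t) - 2*p*e^(2*t) + 2*p*e^(t) + e^(2*t) - 2*e^(t) + 1)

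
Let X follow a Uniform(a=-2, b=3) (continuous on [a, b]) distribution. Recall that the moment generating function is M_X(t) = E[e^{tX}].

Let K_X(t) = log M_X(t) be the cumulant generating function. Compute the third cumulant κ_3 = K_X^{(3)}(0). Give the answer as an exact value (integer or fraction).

M_X(t) = (e^(3*t) - e^(-2*t))/(5*t)
K_X(t) = log M_X(t) = -log(t) + log(e^(3*t) - e^(-2*t)) - log(5)
K^(3)(t) = (125*t^3*e^(10*t) + 125*t^3*e^(5*t) - 2*e^(15*t) + 6*e^(10*t) - 6*e^(5*t) + 2)/(t^3*e^(15*t) - 3*t^3*e^(10*t) + 3*t^3*e^(5*t) - t^3)

κ_3 = K^(3)(0) = 0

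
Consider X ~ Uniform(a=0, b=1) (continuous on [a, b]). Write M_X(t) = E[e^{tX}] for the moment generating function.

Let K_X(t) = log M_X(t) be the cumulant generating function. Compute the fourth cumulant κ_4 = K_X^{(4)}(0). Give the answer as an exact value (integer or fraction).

M_X(t) = (e^(t) - 1)/t
K_X(t) = log M_X(t) = -log(t) + log(e^(t) - 1)

κ_4 = D^4[K](0) = -1/120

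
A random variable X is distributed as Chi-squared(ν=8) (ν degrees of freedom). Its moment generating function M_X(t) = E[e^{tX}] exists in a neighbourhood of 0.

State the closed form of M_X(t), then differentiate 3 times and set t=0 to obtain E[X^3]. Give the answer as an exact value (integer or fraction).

M_X(t) = (1 - 2*t)^(-4)
M^(3)(t) = -960/(128*t^7 - 448*t^6 + 672*t^5 - 560*t^4 + 280*t^3 - 84*t^2 + 14*t - 1)

E[X^3] = M^(3)(0) = 960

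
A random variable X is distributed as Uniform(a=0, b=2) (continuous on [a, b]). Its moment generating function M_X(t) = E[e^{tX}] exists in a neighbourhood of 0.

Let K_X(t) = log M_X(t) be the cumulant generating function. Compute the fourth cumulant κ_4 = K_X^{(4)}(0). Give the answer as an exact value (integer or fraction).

κ_4 = D^4[K](0) = -2/15

M_X(t) = (e^(2*t) - 1)/(2*t)
K_X(t) = log M_X(t) = -log(t) + log(e^(2*t) - 1) - log(2)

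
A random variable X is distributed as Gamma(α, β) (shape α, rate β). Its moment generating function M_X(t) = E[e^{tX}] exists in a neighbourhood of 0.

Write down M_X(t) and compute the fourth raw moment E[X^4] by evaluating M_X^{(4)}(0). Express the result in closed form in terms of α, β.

M_X(t) = (β/(β - t))^α
D^4[M](t) = (α^4*β^α*(1/(β - t))^α + 6*α^3*β^α*(1/(β - t))^α + 11*α^2*β^α*(1/(β - t))^α + 6*α*β^α*(1/(β - t))^α)/(β^4 - 4*β^3*t + 6*β^2*t^2 - 4*β*t^3 + t^4)

E[X^4] = D^4[M](0) = α*(α^3 + 6*α^2 + 11*α + 6)/β^4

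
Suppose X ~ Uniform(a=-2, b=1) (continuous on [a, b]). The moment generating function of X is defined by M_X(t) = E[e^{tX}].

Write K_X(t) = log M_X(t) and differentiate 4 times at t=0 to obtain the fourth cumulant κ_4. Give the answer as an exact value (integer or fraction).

κ_4 = K′′′′(0) = -27/40

M_X(t) = (e^(t) - e^(-2*t))/(3*t)
K_X(t) = log M_X(t) = -log(t) + log(e^(t) - e^(-2*t)) - log(3)
K′(t) = (t*e^(3*t) + 2*t - e^(3*t) + 1)/(t*e^(3*t) - t)
K′′(t) = (-9*t^2*e^(3*t) + e^(6*t) - 2*e^(3*t) + 1)/(t^2*e^(6*t) - 2*t^2*e^(3*t) + t^2)
K′′′(t) = (27*t^3*e^(6*t) + 27*t^3*e^(3*t) - 2*e^(9*t) + 6*e^(6*t) - 6*e^(3*t) + 2)/(t^3*e^(9*t) - 3*t^3*e^(6*t) + 3*t^3*e^(3*t) - t^3)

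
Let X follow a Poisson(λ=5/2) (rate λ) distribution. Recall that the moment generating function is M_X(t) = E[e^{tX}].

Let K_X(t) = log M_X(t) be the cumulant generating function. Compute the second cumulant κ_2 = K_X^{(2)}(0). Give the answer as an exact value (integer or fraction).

κ_2 = K^(2)(0) = 5/2

M_X(t) = e^(5*e^(t)/2 - 5/2)
K_X(t) = log M_X(t) = 5*e^(t)/2 - 5/2
K^(2)(t) = 5*e^(t)/2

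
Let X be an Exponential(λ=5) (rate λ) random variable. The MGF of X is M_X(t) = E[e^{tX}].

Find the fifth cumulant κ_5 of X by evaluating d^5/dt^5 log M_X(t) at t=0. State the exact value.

κ_5 = D^5[K](0) = 24/3125

M_X(t) = 5/(5 - t)
K_X(t) = log M_X(t) = -log(5 - t) + log(5)
D^5[K](t) = -24/(t^5 - 25*t^4 + 250*t^3 - 1250*t^2 + 3125*t - 3125)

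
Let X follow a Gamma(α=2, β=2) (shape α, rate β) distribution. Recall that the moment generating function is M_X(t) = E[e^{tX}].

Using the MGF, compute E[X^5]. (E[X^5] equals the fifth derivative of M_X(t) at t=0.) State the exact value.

E[X^5] = M^(5)(0) = 45/2

M_X(t) = 4/(2 - t)^2
M^(5)(t) = -2880/(t^7 - 14*t^6 + 84*t^5 - 280*t^4 + 560*t^3 - 672*t^2 + 448*t - 128)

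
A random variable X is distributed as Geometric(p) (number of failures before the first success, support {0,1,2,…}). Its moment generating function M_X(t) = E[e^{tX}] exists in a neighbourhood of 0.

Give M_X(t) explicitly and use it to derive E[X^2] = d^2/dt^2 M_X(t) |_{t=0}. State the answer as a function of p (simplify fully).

E[X^2] = D^2[M](0) = 1 - 3/p + 2/p^2

M_X(t) = p/(-(1 - p)*e^(t) + 1)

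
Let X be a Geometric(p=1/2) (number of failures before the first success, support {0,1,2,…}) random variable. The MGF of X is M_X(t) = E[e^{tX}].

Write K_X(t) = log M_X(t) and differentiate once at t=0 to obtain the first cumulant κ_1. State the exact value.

κ_1 = K′(0) = 1

M_X(t) = 1/(2*(1 - e^(t)/2))
K_X(t) = log M_X(t) = -log(1 - e^(t)/2) - log(2)
K′(t) = -e^(t)/(e^(t) - 2)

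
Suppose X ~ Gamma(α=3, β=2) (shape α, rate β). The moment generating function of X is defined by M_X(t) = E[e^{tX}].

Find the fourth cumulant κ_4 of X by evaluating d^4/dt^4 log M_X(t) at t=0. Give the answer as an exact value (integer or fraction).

κ_4 = d^4K/dt^4 |_{t=0} = 9/8

M_X(t) = 8/(2 - t)^3
K_X(t) = log M_X(t) = -3*log(2 - t) + 3*log(2)
dK/dt = -3/(t - 2)
d^2K/dt^2 = 3/(t^2 - 4*t + 4)
d^3K/dt^3 = -6/(t^3 - 6*t^2 + 12*t - 8)
d^4K/dt^4 = 18/(t^4 - 8*t^3 + 24*t^2 - 32*t + 16)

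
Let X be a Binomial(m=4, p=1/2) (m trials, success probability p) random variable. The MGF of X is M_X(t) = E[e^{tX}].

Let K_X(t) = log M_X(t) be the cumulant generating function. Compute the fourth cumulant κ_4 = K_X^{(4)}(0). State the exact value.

κ_4 = K′′′′(0) = -1/2

M_X(t) = (e^(t)/2 + 1/2)^4
K_X(t) = log M_X(t) = 4*log(e^(t)/2 + 1/2)
K′(t) = 4*e^(t)/(e^(t) + 1)
K′′(t) = 4*e^(t)/(e^(2*t) + 2*e^(t) + 1)
K′′′(t) = (-4*e^(2*t) + 4*e^(t))/(e^(3*t) + 3*e^(2*t) + 3*e^(t) + 1)
K′′′′(t) = (4*e^(3*t) - 16*e^(2*t) + 4*e^(t))/(e^(4*t) + 4*e^(3*t) + 6*e^(2*t) + 4*e^(t) + 1)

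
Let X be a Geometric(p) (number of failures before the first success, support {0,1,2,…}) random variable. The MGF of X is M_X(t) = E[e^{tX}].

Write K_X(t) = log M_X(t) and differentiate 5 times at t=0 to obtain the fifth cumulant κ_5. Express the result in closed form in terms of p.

M_X(t) = p/(-(1 - p)*e^(t) + 1)
K_X(t) = log M_X(t) = log(p) - log(-(1 - p)*e^(t) + 1)
K′(t) = (-p*e^(t) + e^(t))/(p*e^(t) - e^(t) + 1)
K′′(t) = (-p*e^(t) + e^(t))/(p^2*e^(2*t) - 2*p*e^(2*t) + 2*p*e^(t) + e^(2*t) - 2*e^(t) + 1)

κ_5 = K′′′′′(0) = (p^4 - 15*p^3 + 50*p^2 - 60*p + 24)/p^5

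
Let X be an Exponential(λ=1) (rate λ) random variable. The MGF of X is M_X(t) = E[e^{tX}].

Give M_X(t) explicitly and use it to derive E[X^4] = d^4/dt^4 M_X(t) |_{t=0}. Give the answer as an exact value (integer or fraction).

E[X^4] = M^(4)(0) = 24

M_X(t) = 1/(1 - t)
M^(4)(t) = -24/(t^5 - 5*t^4 + 10*t^3 - 10*t^2 + 5*t - 1)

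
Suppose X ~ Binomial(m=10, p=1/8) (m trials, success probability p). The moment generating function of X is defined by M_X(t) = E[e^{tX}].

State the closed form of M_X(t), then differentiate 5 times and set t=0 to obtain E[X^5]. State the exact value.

M_X(t) = (e^(t)/8 + 7/8)^10

E[X^5] = M′′′′′(0) = 72425/1024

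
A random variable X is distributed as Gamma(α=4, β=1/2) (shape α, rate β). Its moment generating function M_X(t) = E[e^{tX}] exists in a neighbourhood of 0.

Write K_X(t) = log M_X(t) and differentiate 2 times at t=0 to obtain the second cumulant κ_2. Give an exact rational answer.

κ_2 = K′′(0) = 16

M_X(t) = 1/(16*(1/2 - t)^4)
K_X(t) = log M_X(t) = -4*log(1/2 - t) - 4*log(2)
K′(t) = -8/(2*t - 1)
K′′(t) = 16/(4*t^2 - 4*t + 1)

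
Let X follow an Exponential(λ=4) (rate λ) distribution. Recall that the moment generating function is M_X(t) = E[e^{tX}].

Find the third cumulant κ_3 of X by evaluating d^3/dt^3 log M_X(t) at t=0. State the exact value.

κ_3 = K^(3)(0) = 1/32

M_X(t) = 4/(4 - t)
K_X(t) = log M_X(t) = -log(4 - t) + 2*log(2)
K^(3)(t) = -2/(t^3 - 12*t^2 + 48*t - 64)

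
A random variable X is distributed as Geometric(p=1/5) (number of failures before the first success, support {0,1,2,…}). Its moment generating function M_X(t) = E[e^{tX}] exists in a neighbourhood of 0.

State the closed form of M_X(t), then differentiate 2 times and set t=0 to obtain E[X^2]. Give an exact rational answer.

E[X^2] = M^(2)(0) = 36

M_X(t) = 1/(5*(1 - 4*e^(t)/5))
M^(2)(t) = (-16*e^(2*t) - 20*e^(t))/(64*e^(3*t) - 240*e^(2*t) + 300*e^(t) - 125)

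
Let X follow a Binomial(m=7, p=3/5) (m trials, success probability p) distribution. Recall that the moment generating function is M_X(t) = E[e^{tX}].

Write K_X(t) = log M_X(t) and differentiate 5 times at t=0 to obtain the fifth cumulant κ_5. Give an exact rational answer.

M_X(t) = (3*e^(t)/5 + 2/5)^7
K_X(t) = log M_X(t) = 7*log(3*e^(t)/5 + 2/5)
D^5[K](t) = (-1134*e^(4*t) + 8316*e^(3*t) - 5544*e^(2*t) + 336*e^(t))/(243*e^(5*t) + 810*e^(4*t) + 1080*e^(3*t) + 720*e^(2*t) + 240*e^(t) + 32)

κ_5 = D^5[K](0) = 1974/3125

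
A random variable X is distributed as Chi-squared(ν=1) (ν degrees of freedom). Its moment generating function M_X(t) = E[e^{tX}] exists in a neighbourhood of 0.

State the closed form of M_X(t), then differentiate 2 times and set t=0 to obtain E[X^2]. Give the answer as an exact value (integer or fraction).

M_X(t) = 1/√(1 - 2*t)
M′(t) = -1/(2*t*√(1 - 2*t) - √(1 - 2*t))
M′′(t) = 3/(4*t^2*√(1 - 2*t) - 4*t*√(1 - 2*t) + √(1 - 2*t))

E[X^2] = M′′(0) = 3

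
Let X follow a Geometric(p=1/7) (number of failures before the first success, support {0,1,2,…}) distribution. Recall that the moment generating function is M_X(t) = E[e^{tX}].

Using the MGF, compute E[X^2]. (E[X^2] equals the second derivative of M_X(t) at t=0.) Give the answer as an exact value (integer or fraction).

E[X^2] = d^2M/dt^2 |_{t=0} = 78

M_X(t) = 1/(7*(1 - 6*e^(t)/7))
dM/dt = 6*e^(t)/(36*e^(2*t) - 84*e^(t) + 49)
d^2M/dt^2 = (-36*e^(2*t) - 42*e^(t))/(216*e^(3*t) - 756*e^(2*t) + 882*e^(t) - 343)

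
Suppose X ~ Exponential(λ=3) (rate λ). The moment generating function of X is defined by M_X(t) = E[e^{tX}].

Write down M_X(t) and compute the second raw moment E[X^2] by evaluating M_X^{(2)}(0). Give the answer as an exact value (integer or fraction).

E[X^2] = M^(2)(0) = 2/9

M_X(t) = 3/(3 - t)
M^(2)(t) = -6/(t^3 - 9*t^2 + 27*t - 27)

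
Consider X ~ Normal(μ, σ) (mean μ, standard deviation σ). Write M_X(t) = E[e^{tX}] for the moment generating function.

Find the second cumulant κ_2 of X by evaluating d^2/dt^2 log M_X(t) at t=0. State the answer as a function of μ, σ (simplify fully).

M_X(t) = e^(μ*t + σ^2*t^2/2)
K_X(t) = log M_X(t) = μ*t + σ^2*t^2/2
K^(2)(t) = σ^2

κ_2 = K^(2)(0) = σ^2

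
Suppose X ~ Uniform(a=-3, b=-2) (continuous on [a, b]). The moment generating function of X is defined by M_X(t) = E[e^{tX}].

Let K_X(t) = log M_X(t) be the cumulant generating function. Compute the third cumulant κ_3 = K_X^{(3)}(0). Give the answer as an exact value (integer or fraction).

κ_3 = K′′′(0) = 0

M_X(t) = (e^(-2*t) - e^(-3*t))/t
K_X(t) = log M_X(t) = -log(t) + log(e^(-2*t) - e^(-3*t))
K′(t) = (-2*t*e^(t) + 3*t - e^(t) + 1)/(t*e^(t) - t)
K′′(t) = (-t^2*e^(t) + e^(2*t) - 2*e^(t) + 1)/(t^2*e^(2*t) - 2*t^2*e^(t) + t^2)
K′′′(t) = (t^3*e^(2*t) + t^3*e^(t) - 2*e^(3*t) + 6*e^(2*t) - 6*e^(t) + 2)/(t^3*e^(3*t) - 3*t^3*e^(2*t) + 3*t^3*e^(t) - t^3)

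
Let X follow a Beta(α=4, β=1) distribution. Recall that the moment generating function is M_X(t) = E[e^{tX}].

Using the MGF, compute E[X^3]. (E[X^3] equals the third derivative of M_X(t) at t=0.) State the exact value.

E[X^3] = M′′′(0) = 4/7

M_X(t) = ₁F₁(4; 5; t)
M′(t) = 4*₁F₁(5; 6; t)/5
M′′(t) = 2*₁F₁(6; 7; t)/3
M′′′(t) = 4*₁F₁(7; 8; t)/7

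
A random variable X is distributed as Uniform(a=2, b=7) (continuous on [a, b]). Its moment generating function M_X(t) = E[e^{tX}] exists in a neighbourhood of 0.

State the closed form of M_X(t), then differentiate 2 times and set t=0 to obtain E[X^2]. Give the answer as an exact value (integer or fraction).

E[X^2] = D^2[M](0) = 67/3

M_X(t) = (e^(7*t) - e^(2*t))/(5*t)
D^2[M](t) = (49*t^2*e^(7*t) - 4*t^2*e^(2*t) - 14*t*e^(7*t) + 4*t*e^(2*t) + 2*e^(7*t) - 2*e^(2*t))/(5*t^3)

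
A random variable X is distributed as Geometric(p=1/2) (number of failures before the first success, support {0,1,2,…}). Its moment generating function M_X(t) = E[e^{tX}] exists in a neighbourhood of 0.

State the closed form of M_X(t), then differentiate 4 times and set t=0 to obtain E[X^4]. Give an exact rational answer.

M_X(t) = 1/(2*(1 - e^(t)/2))
M′(t) = e^(t)/(e^(2*t) - 4*e^(t) + 4)
M′′(t) = (-e^(2*t) - 2*e^(t))/(e^(3*t) - 6*e^(2*t) + 12*e^(t) - 8)
M′′′(t) = (e^(3*t) + 8*e^(2*t) + 4*e^(t))/(e^(4*t) - 8*e^(3*t) + 24*e^(2*t) - 32*e^(t) + 16)
M′′′′(t) = (-e^(4*t) - 22*e^(3*t) - 44*e^(2*t) - 8*e^(t))/(e^(5*t) - 10*e^(4*t) + 40*e^(3*t) - 80*e^(2*t) + 80*e^(t) - 32)

E[X^4] = M′′′′(0) = 75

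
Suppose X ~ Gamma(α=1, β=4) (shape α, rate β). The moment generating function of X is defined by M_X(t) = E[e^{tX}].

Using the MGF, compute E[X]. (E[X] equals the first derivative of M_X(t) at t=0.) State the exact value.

M_X(t) = 4/(4 - t)
M′(t) = 4/(t^2 - 8*t + 16)

E[X] = M′(0) = 1/4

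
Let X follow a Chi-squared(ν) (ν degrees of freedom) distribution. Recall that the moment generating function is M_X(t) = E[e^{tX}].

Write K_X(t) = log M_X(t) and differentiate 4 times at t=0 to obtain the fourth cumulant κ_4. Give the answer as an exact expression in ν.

M_X(t) = (1 - 2*t)^(-ν/2)
K_X(t) = log M_X(t) = -ν*log(1 - 2*t)/2
K^(4)(t) = 48*ν/(16*t^4 - 32*t^3 + 24*t^2 - 8*t + 1)

κ_4 = K^(4)(0) = 48*ν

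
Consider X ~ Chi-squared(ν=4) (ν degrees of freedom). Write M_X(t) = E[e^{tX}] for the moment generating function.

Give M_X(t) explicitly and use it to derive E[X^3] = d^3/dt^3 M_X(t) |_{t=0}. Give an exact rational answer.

E[X^3] = M′′′(0) = 192

M_X(t) = (1 - 2*t)^(-2)
M′(t) = -4/(8*t^3 - 12*t^2 + 6*t - 1)
M′′(t) = 24/(16*t^4 - 32*t^3 + 24*t^2 - 8*t + 1)
M′′′(t) = -192/(32*t^5 - 80*t^4 + 80*t^3 - 40*t^2 + 10*t - 1)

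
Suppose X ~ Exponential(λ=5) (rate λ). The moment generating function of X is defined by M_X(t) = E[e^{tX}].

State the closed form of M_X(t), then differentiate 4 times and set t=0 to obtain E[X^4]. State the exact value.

M_X(t) = 5/(5 - t)
dM/dt = 5/(t^2 - 10*t + 25)
d^2M/dt^2 = -10/(t^3 - 15*t^2 + 75*t - 125)
d^3M/dt^3 = 30/(t^4 - 20*t^3 + 150*t^2 - 500*t + 625)
d^4M/dt^4 = -120/(t^5 - 25*t^4 + 250*t^3 - 1250*t^2 + 3125*t - 3125)

E[X^4] = d^4M/dt^4 |_{t=0} = 24/625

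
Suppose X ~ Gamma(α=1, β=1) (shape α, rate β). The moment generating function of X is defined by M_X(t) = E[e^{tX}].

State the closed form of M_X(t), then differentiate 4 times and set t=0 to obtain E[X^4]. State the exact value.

M_X(t) = 1/(1 - t)
dM/dt = 1/(t^2 - 2*t + 1)
d^2M/dt^2 = -2/(t^3 - 3*t^2 + 3*t - 1)
d^3M/dt^3 = 6/(t^4 - 4*t^3 + 6*t^2 - 4*t + 1)
d^4M/dt^4 = -24/(t^5 - 5*t^4 + 10*t^3 - 10*t^2 + 5*t - 1)

E[X^4] = d^4M/dt^4 |_{t=0} = 24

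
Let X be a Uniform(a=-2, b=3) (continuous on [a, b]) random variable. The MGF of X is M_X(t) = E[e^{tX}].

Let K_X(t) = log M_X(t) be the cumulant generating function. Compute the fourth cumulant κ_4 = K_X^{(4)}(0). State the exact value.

κ_4 = D^4[K](0) = -125/24

M_X(t) = (e^(3*t) - e^(-2*t))/(5*t)
K_X(t) = log M_X(t) = -log(t) + log(e^(3*t) - e^(-2*t)) - log(5)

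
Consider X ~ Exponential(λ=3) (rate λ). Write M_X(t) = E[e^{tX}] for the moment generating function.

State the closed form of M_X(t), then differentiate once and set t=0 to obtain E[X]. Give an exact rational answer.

E[X] = M′(0) = 1/3

M_X(t) = 3/(3 - t)
M′(t) = 3/(t^2 - 6*t + 9)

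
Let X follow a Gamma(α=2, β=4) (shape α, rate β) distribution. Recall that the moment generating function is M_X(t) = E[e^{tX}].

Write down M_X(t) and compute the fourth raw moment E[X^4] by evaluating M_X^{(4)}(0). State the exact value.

M_X(t) = 16/(4 - t)^2
M′(t) = -32/(t^3 - 12*t^2 + 48*t - 64)
M′′(t) = 96/(t^4 - 16*t^3 + 96*t^2 - 256*t + 256)
M′′′(t) = -384/(t^5 - 20*t^4 + 160*t^3 - 640*t^2 + 1280*t - 1024)
M′′′′(t) = 1920/(t^6 - 24*t^5 + 240*t^4 - 1280*t^3 + 3840*t^2 - 6144*t + 4096)

E[X^4] = M′′′′(0) = 15/32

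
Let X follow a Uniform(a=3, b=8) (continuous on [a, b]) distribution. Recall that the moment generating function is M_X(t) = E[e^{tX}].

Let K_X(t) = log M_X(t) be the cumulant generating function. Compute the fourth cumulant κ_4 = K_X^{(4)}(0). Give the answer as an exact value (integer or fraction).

M_X(t) = (e^(8*t) - e^(3*t))/(5*t)
K_X(t) = log M_X(t) = -log(t) + log(e^(8*t) - e^(3*t)) - log(5)

κ_4 = D^4[K](0) = -125/24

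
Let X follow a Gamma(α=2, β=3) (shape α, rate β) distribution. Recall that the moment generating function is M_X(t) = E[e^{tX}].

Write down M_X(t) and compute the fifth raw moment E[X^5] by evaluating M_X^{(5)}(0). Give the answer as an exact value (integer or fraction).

E[X^5] = D^5[M](0) = 80/27

M_X(t) = 9/(3 - t)^2
D^5[M](t) = -6480/(t^7 - 21*t^6 + 189*t^5 - 945*t^4 + 2835*t^3 - 5103*t^2 + 5103*t - 2187)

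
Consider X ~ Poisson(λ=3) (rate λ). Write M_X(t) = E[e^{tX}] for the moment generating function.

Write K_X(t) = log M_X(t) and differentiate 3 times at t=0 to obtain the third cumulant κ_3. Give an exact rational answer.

κ_3 = d^3K/dt^3 |_{t=0} = 3

M_X(t) = e^(3*e^(t) - 3)
K_X(t) = log M_X(t) = 3*e^(t) - 3
dK/dt = 3*e^(t)
d^2K/dt^2 = 3*e^(t)
d^3K/dt^3 = 3*e^(t)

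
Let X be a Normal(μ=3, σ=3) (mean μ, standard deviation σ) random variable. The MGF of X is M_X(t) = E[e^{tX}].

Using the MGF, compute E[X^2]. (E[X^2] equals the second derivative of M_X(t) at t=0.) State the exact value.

E[X^2] = M′′(0) = 18

M_X(t) = e^(9*t^2/2 + 3*t)
M′(t) = 9*t*e^(3*t)*e^(9*t^2/2) + 3*e^(3*t)*e^(9*t^2/2)
M′′(t) = 81*t^2*e^(3*t)*e^(9*t^2/2) + 54*t*e^(3*t)*e^(9*t^2/2) + 18*e^(3*t)*e^(9*t^2/2)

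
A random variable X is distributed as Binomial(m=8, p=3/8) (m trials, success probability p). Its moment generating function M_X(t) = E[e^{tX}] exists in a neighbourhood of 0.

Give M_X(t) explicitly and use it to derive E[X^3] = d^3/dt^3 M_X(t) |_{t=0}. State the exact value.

E[X^3] = d^3M/dt^3 |_{t=0} = 1419/32

M_X(t) = (3*e^(t)/8 + 5/8)^8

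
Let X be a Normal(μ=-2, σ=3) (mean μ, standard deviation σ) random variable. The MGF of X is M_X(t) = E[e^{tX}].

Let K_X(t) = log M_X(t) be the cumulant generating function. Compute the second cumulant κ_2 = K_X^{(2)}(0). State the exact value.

κ_2 = K′′(0) = 9

M_X(t) = e^(9*t^2/2 - 2*t)
K_X(t) = log M_X(t) = 9*t^2/2 - 2*t
K′(t) = 9*t - 2
K′′(t) = 9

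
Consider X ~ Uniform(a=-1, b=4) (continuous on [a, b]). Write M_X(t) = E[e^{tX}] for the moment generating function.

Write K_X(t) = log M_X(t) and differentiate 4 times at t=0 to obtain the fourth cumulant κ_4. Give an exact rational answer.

κ_4 = K^(4)(0) = -125/24

M_X(t) = (e^(4*t) - e^(-t))/(5*t)
K_X(t) = log M_X(t) = -log(t) + log(e^(4*t) - e^(-t)) - log(5)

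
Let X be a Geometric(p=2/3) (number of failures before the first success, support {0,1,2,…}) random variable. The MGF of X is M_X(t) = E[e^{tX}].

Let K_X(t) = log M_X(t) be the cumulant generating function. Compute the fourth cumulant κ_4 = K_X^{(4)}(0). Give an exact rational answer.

κ_4 = D^4[K](0) = 33/8

M_X(t) = 2/(3*(1 - e^(t)/3))
K_X(t) = log M_X(t) = -log(1 - e^(t)/3) - log(3) + log(2)
D^4[K](t) = (3*e^(3*t) + 36*e^(2*t) + 27*e^(t))/(e^(4*t) - 12*e^(3*t) + 54*e^(2*t) - 108*e^(t) + 81)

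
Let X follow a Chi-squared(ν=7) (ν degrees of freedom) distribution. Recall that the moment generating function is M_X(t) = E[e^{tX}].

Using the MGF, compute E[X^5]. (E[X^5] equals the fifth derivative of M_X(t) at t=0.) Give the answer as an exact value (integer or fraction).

E[X^5] = M′′′′′(0) = 135135

M_X(t) = (1 - 2*t)^(-7/2)
M′(t) = 7/(16*t^4*√(1 - 2*t) - 32*t^3*√(1 - 2*t) + 24*t^2*√(1 - 2*t) - 8*t*√(1 - 2*t) + √(1 - 2*t))
M′′(t) = -63/(32*t^5*√(1 - 2*t) - 80*t^4*√(1 - 2*t) + 80*t^3*√(1 - 2*t) - 40*t^2*√(1 - 2*t) + 10*t*√(1 - 2*t) - √(1 - 2*t))
M′′′(t) = 693/(64*t^6*√(1 - 2*t) - 192*t^5*√(1 - 2*t) + 240*t^4*√(1 - 2*t) - 160*t^3*√(1 - 2*t) + 60*t^2*√(1 - 2*t) - 12*t*√(1 - 2*t) + √(1 - 2*t))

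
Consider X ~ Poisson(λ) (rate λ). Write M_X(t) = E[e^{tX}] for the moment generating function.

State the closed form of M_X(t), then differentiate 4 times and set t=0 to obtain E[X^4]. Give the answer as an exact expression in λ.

E[X^4] = d^4M/dt^4 |_{t=0} = λ*(λ^3 + 6*λ^2 + 7*λ + 1)

M_X(t) = e^(λ*(e^(t) - 1))
dM/dt = λ*e^(-λ)*e^(t)*e^(λ*e^(t))
d^2M/dt^2 = (λ^2*e^(2*t)*e^(λ*e^(t)) + λ*e^(t)*e^(λ*e^(t)))*e^(-λ)
d^3M/dt^3 = (λ^3*e^(3*t)*e^(λ*e^(t)) + 3*λ^2*e^(2*t)*e^(λ*e^(t)) + λ*e^(t)*e^(λ*e^(t)))*e^(-λ)
d^4M/dt^4 = (λ^4*e^(4*t)*e^(λ*e^(t)) + 6*λ^3*e^(3*t)*e^(λ*e^(t)) + 7*λ^2*e^(2*t)*e^(λ*e^(t)) + λ*e^(t)*e^(λ*e^(t)))*e^(-λ)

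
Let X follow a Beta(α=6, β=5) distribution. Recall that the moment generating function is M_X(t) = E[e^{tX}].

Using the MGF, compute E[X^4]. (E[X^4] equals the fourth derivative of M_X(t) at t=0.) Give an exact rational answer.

E[X^4] = d^4M/dt^4 |_{t=0} = 18/143

M_X(t) = ₁F₁(6; 11; t)
dM/dt = 6*₁F₁(7; 12; t)/11
d^2M/dt^2 = 7*₁F₁(8; 13; t)/22
d^3M/dt^3 = 28*₁F₁(9; 14; t)/143
d^4M/dt^4 = 18*₁F₁(10; 15; t)/143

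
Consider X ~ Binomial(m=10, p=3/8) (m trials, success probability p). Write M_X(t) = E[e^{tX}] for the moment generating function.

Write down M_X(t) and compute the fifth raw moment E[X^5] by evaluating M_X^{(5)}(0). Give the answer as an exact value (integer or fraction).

M_X(t) = (3*e^(t)/8 + 5/8)^10

E[X^5] = d^5M/dt^5 |_{t=0} = 2420475/1024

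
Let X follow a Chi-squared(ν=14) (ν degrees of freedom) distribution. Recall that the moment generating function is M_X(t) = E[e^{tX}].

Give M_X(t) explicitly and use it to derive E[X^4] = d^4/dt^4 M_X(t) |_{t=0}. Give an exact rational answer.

M_X(t) = (1 - 2*t)^(-7)
dM/dt = 14/(256*t^8 - 1024*t^7 + 1792*t^6 - 1792*t^5 + 1120*t^4 - 448*t^3 + 112*t^2 - 16*t + 1)
d^2M/dt^2 = -224/(512*t^9 - 2304*t^8 + 4608*t^7 - 5376*t^6 + 4032*t^5 - 2016*t^4 + 672*t^3 - 144*t^2 + 18*t - 1)
d^3M/dt^3 = 4032/(1024*t^10 - 5120*t^9 + 11520*t^8 - 15360*t^7 + 13440*t^6 - 8064*t^5 + 3360*t^4 - 960*t^3 + 180*t^2 - 20*t + 1)
d^4M/dt^4 = -80640/(2048*t^11 - 11264*t^10 + 28160*t^9 - 42240*t^8 + 42240*t^7 - 29568*t^6 + 14784*t^5 - 5280*t^4 + 1320*t^3 - 220*t^2 + 22*t - 1)

E[X^4] = d^4M/dt^4 |_{t=0} = 80640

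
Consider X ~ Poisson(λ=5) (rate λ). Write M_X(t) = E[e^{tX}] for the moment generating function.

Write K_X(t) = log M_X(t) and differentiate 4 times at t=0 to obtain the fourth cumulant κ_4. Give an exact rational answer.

M_X(t) = e^(5*e^(t) - 5)
K_X(t) = log M_X(t) = 5*e^(t) - 5
D^4[K](t) = 5*e^(t)

κ_4 = D^4[K](0) = 5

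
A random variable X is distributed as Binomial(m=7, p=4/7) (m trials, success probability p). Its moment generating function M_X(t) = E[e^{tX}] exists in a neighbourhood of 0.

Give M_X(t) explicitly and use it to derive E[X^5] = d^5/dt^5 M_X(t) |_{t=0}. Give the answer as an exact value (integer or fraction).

E[X^5] = d^5M/dt^5 |_{t=0} = 5374564/2401

M_X(t) = (4*e^(t)/7 + 3/7)^7
dM/dt = 16384*e^(7*t)/117649 + 73728*e^(6*t)/117649 + 138240*e^(5*t)/117649 + 138240*e^(4*t)/117649 + 77760*e^(3*t)/117649 + 23328*e^(2*t)/117649 + 2916*e^(t)/117649
d^2M/dt^2 = 16384*e^(7*t)/16807 + 442368*e^(6*t)/117649 + 691200*e^(5*t)/117649 + 552960*e^(4*t)/117649 + 233280*e^(3*t)/117649 + 46656*e^(2*t)/117649 + 2916*e^(t)/117649
d^3M/dt^3 = 16384*e^(7*t)/2401 + 2654208*e^(6*t)/117649 + 3456000*e^(5*t)/117649 + 2211840*e^(4*t)/117649 + 699840*e^(3*t)/117649 + 93312*e^(2*t)/117649 + 2916*e^(t)/117649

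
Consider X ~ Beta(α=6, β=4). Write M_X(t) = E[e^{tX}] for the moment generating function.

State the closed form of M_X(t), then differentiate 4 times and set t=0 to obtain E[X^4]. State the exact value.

E[X^4] = D^4[M](0) = 126/715

M_X(t) = ₁F₁(6; 10; t)
D^4[M](t) = 126*₁F₁(10; 14; t)/715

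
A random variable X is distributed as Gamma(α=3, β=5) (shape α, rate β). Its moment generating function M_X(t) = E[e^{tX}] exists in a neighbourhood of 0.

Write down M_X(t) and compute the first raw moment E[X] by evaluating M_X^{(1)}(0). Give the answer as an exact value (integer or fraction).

M_X(t) = 125/(5 - t)^3
M′(t) = 375/(t^4 - 20*t^3 + 150*t^2 - 500*t + 625)

E[X] = M′(0) = 3/5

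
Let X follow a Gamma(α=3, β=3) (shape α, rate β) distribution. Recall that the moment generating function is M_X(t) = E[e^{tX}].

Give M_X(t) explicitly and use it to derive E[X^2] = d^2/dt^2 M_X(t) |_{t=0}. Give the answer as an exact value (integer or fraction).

E[X^2] = M^(2)(0) = 4/3

M_X(t) = 27/(3 - t)^3
M^(2)(t) = -324/(t^5 - 15*t^4 + 90*t^3 - 270*t^2 + 405*t - 243)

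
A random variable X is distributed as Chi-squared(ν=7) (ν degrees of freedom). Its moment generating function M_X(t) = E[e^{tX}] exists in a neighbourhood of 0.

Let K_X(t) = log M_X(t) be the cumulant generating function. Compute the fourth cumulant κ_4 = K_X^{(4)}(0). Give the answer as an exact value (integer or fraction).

M_X(t) = (1 - 2*t)^(-7/2)
K_X(t) = log M_X(t) = -7*log(1 - 2*t)/2
D^4[K](t) = 336/(16*t^4 - 32*t^3 + 24*t^2 - 8*t + 1)

κ_4 = D^4[K](0) = 336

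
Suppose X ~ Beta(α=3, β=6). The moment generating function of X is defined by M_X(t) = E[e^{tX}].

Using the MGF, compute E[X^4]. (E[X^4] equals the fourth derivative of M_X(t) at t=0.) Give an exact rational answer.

E[X^4] = d^4M/dt^4 |_{t=0} = 1/33

M_X(t) = ₁F₁(3; 9; t)
dM/dt = ₁F₁(4; 10; t)/3
d^2M/dt^2 = 2*₁F₁(5; 11; t)/15
d^3M/dt^3 = 2*₁F₁(6; 12; t)/33
d^4M/dt^4 = ₁F₁(7; 13; t)/33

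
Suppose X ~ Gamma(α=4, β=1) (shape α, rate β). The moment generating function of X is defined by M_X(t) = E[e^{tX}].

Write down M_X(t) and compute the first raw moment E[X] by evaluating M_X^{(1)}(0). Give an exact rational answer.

E[X] = D[M](0) = 4

M_X(t) = (1 - t)^(-4)
D[M](t) = -4/(t^5 - 5*t^4 + 10*t^3 - 10*t^2 + 5*t - 1)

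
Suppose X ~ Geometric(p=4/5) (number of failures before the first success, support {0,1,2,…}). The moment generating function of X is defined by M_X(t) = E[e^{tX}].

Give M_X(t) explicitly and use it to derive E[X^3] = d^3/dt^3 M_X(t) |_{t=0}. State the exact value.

E[X^3] = M′′′(0) = 23/32

M_X(t) = 4/(5*(1 - e^(t)/5))
M′(t) = 4*e^(t)/(e^(2*t) - 10*e^(t) + 25)
M′′(t) = (-4*e^(2*t) - 20*e^(t))/(e^(3*t) - 15*e^(2*t) + 75*e^(t) - 125)
M′′′(t) = (4*e^(3*t) + 80*e^(2*t) + 100*e^(t))/(e^(4*t) - 20*e^(3*t) + 150*e^(2*t) - 500*e^(t) + 625)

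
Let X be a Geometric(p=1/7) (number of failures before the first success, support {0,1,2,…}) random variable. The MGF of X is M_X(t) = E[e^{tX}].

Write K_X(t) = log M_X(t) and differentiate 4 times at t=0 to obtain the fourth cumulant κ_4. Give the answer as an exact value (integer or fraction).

M_X(t) = 1/(7*(1 - 6*e^(t)/7))
K_X(t) = log M_X(t) = -log(1 - 6*e^(t)/7) - log(7)
K^(4)(t) = (1512*e^(3*t) + 7056*e^(2*t) + 2058*e^(t))/(1296*e^(4*t) - 6048*e^(3*t) + 10584*e^(2*t) - 8232*e^(t) + 2401)

κ_4 = K^(4)(0) = 10626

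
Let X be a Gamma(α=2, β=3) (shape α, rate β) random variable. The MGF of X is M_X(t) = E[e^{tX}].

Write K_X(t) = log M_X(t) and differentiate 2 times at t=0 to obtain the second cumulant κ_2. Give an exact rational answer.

M_X(t) = 9/(3 - t)^2
K_X(t) = log M_X(t) = -2*log(3 - t) + 2*log(3)
D^2[K](t) = 2/(t^2 - 6*t + 9)

κ_2 = D^2[K](0) = 2/9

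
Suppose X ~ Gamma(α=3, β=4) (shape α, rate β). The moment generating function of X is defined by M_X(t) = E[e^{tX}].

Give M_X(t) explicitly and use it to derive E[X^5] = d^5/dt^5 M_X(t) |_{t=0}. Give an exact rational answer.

M_X(t) = 64/(4 - t)^3
M^(5)(t) = 161280/(t^8 - 32*t^7 + 448*t^6 - 3584*t^5 + 17920*t^4 - 57344*t^3 + 114688*t^2 - 131072*t + 65536)

E[X^5] = M^(5)(0) = 315/128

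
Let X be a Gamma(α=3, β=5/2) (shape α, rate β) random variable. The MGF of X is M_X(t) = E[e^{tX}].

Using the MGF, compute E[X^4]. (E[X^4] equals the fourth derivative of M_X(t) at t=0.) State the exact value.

M_X(t) = 125/(8*(5/2 - t)^3)
M′(t) = 750/(16*t^4 - 160*t^3 + 600*t^2 - 1000*t + 625)
M′′(t) = -6000/(32*t^5 - 400*t^4 + 2000*t^3 - 5000*t^2 + 6250*t - 3125)
M′′′(t) = 60000/(64*t^6 - 960*t^5 + 6000*t^4 - 20000*t^3 + 37500*t^2 - 37500*t + 15625)
M′′′′(t) = -720000/(128*t^7 - 2240*t^6 + 16800*t^5 - 70000*t^4 + 175000*t^3 - 262500*t^2 + 218750*t - 78125)

E[X^4] = M′′′′(0) = 1152/125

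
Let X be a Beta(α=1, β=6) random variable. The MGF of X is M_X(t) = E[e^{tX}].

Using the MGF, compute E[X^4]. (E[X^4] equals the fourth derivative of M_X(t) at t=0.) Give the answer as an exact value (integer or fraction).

M_X(t) = ₁F₁(1; 7; t)
M^(4)(t) = ₁F₁(5; 11; t)/210

E[X^4] = M^(4)(0) = 1/210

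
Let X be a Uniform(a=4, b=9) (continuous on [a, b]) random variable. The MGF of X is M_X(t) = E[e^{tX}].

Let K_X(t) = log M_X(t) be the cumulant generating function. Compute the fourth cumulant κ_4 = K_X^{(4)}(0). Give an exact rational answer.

M_X(t) = (e^(9*t) - e^(4*t))/(5*t)
K_X(t) = log M_X(t) = -log(t) + log(e^(9*t) - e^(4*t)) - log(5)
dK/dt = (9*t*e^(5*t) - 4*t - e^(5*t) + 1)/(t*e^(5*t) - t)
d^2K/dt^2 = (-25*t^2*e^(5*t) + e^(10*t) - 2*e^(5*t) + 1)/(t^2*e^(10*t) - 2*t^2*e^(5*t) + t^2)
d^3K/dt^3 = (125*t^3*e^(10*t) + 125*t^3*e^(5*t) - 2*e^(15*t) + 6*e^(10*t) - 6*e^(5*t) + 2)/(t^3*e^(15*t) - 3*t^3*e^(10*t) + 3*t^3*e^(5*t) - t^3)

κ_4 = d^4K/dt^4 |_{t=0} = -125/24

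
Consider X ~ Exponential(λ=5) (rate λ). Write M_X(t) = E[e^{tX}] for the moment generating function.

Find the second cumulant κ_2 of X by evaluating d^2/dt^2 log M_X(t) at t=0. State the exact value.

κ_2 = d^2K/dt^2 |_{t=0} = 1/25

M_X(t) = 5/(5 - t)
K_X(t) = log M_X(t) = -log(5 - t) + log(5)
dK/dt = -1/(t - 5)
d^2K/dt^2 = 1/(t^2 - 10*t + 25)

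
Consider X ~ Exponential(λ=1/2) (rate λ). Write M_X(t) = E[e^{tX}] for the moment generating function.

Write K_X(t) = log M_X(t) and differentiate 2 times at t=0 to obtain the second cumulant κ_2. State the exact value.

κ_2 = K′′(0) = 4

M_X(t) = 1/(2*(1/2 - t))
K_X(t) = log M_X(t) = -log(1/2 - t) - log(2)
K′(t) = -2/(2*t - 1)
K′′(t) = 4/(4*t^2 - 4*t + 1)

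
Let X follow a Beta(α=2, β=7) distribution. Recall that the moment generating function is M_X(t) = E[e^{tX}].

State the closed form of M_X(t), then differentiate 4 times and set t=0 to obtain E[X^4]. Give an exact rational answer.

E[X^4] = M′′′′(0) = 1/99

M_X(t) = ₁F₁(2; 9; t)
M′(t) = 2*₁F₁(3; 10; t)/9
M′′(t) = ₁F₁(4; 11; t)/15
M′′′(t) = 4*₁F₁(5; 12; t)/165
M′′′′(t) = ₁F₁(6; 13; t)/99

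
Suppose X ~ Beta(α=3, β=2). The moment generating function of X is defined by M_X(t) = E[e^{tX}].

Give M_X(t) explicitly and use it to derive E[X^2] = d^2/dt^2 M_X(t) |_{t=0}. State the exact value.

M_X(t) = ₁F₁(3; 5; t)
M′(t) = 3*₁F₁(4; 6; t)/5
M′′(t) = 2*₁F₁(5; 7; t)/5

E[X^2] = M′′(0) = 2/5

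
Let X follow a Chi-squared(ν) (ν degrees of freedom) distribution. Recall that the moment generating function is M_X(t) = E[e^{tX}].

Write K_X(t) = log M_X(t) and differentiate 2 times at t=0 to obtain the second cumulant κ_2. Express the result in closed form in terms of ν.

κ_2 = K^(2)(0) = 2*ν

M_X(t) = (1 - 2*t)^(-ν/2)
K_X(t) = log M_X(t) = -ν*log(1 - 2*t)/2
K^(2)(t) = 2*ν/(4*t^2 - 4*t + 1)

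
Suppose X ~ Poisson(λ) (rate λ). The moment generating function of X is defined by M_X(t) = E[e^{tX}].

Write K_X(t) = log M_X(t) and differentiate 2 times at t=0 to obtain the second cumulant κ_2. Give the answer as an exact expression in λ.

κ_2 = K^(2)(0) = λ

M_X(t) = e^(λ*(e^(t) - 1))
K_X(t) = log M_X(t) = λ*(e^(t) - 1)
K^(2)(t) = λ*e^(t)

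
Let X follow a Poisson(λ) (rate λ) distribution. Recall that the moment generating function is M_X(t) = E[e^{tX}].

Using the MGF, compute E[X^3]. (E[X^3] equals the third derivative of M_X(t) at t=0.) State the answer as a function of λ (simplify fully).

E[X^3] = d^3M/dt^3 |_{t=0} = λ*(λ^2 + 3*λ + 1)

M_X(t) = e^(λ*(e^(t) - 1))
dM/dt = λ*e^(-λ)*e^(t)*e^(λ*e^(t))
d^2M/dt^2 = (λ^2*e^(2*t)*e^(λ*e^(t)) + λ*e^(t)*e^(λ*e^(t)))*e^(-λ)
d^3M/dt^3 = (λ^3*e^(3*t)*e^(λ*e^(t)) + 3*λ^2*e^(2*t)*e^(λ*e^(t)) + λ*e^(t)*e^(λ*e^(t)))*e^(-λ)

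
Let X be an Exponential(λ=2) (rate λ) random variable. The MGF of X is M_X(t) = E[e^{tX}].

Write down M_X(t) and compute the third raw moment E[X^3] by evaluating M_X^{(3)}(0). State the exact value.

E[X^3] = D^3[M](0) = 3/4

M_X(t) = 2/(2 - t)
D^3[M](t) = 12/(t^4 - 8*t^3 + 24*t^2 - 32*t + 16)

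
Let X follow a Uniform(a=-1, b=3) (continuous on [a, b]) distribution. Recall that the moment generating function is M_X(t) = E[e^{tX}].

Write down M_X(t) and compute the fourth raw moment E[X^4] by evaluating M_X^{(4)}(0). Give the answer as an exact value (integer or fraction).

E[X^4] = d^4M/dt^4 |_{t=0} = 61/5

M_X(t) = (e^(3*t) - e^(-t))/(4*t)
dM/dt = (3*t*e^(4*t) + t - e^(4*t) + 1)*e^(-t)/(4*t^2)
d^2M/dt^2 = (9*t^2*e^(4*t) - t^2 - 6*t*e^(4*t) - 2*t + 2*e^(4*t) - 2)*e^(-t)/(4*t^3)
d^3M/dt^3 = (27*t^3*e^(4*t) + t^3 - 27*t^2*e^(4*t) + 3*t^2 + 18*t*e^(4*t) + 6*t - 6*e^(4*t) + 6)*e^(-t)/(4*t^4)
d^4M/dt^4 = (81*t^4*e^(4*t) - t^4 - 108*t^3*e^(4*t) - 4*t^3 + 108*t^2*e^(4*t) - 12*t^2 - 72*t*e^(4*t) - 24*t + 24*e^(4*t) - 24)*e^(-t)/(4*t^5)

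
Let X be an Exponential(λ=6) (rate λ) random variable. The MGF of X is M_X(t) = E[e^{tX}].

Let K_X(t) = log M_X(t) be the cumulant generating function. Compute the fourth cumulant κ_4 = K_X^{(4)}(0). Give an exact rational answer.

κ_4 = d^4K/dt^4 |_{t=0} = 1/216

M_X(t) = 6/(6 - t)
K_X(t) = log M_X(t) = -log(6 - t) + log(6)
dK/dt = -1/(t - 6)
d^2K/dt^2 = 1/(t^2 - 12*t + 36)
d^3K/dt^3 = -2/(t^3 - 18*t^2 + 108*t - 216)
d^4K/dt^4 = 6/(t^4 - 24*t^3 + 216*t^2 - 864*t + 1296)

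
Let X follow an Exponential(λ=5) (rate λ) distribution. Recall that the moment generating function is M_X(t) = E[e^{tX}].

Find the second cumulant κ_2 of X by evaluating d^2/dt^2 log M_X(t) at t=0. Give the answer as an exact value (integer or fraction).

M_X(t) = 5/(5 - t)
K_X(t) = log M_X(t) = -log(5 - t) + log(5)
K′(t) = -1/(t - 5)
K′′(t) = 1/(t^2 - 10*t + 25)

κ_2 = K′′(0) = 1/25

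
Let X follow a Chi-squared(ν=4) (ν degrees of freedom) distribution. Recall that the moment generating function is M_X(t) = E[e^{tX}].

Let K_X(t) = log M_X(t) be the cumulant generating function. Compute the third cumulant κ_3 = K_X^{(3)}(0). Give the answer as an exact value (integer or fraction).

κ_3 = d^3K/dt^3 |_{t=0} = 32

M_X(t) = (1 - 2*t)^(-2)
K_X(t) = log M_X(t) = -2*log(1 - 2*t)
dK/dt = -4/(2*t - 1)
d^2K/dt^2 = 8/(4*t^2 - 4*t + 1)
d^3K/dt^3 = -32/(8*t^3 - 12*t^2 + 6*t - 1)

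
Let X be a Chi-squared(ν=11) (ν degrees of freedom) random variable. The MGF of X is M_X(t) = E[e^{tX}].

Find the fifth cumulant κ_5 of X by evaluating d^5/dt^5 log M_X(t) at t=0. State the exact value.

κ_5 = D^5[K](0) = 4224

M_X(t) = (1 - 2*t)^(-11/2)
K_X(t) = log M_X(t) = -11*log(1 - 2*t)/2
D^5[K](t) = -4224/(32*t^5 - 80*t^4 + 80*t^3 - 40*t^2 + 10*t - 1)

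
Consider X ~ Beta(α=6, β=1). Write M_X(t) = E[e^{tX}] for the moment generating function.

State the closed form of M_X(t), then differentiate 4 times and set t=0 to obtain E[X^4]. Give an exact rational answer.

M_X(t) = ₁F₁(6; 7; t)
dM/dt = 6*₁F₁(7; 8; t)/7
d^2M/dt^2 = 3*₁F₁(8; 9; t)/4
d^3M/dt^3 = 2*₁F₁(9; 10; t)/3
d^4M/dt^4 = 3*₁F₁(10; 11; t)/5

E[X^4] = d^4M/dt^4 |_{t=0} = 3/5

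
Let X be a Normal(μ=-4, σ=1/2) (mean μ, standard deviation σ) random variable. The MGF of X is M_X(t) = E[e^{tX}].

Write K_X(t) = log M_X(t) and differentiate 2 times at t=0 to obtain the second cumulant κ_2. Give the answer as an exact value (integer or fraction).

M_X(t) = e^(t^2/8 - 4*t)
K_X(t) = log M_X(t) = t^2/8 - 4*t
dK/dt = t/4 - 4
d^2K/dt^2 = 1/4

κ_2 = d^2K/dt^2 |_{t=0} = 1/4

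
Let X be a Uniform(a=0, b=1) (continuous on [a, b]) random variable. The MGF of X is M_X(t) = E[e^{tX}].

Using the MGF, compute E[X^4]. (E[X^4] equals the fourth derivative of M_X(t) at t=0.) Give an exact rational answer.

M_X(t) = (e^(t) - 1)/t
D^4[M](t) = (t^4*e^(t) - 4*t^3*e^(t) + 12*t^2*e^(t) - 24*t*e^(t) + 24*e^(t) - 24)/t^5

E[X^4] = D^4[M](0) = 1/5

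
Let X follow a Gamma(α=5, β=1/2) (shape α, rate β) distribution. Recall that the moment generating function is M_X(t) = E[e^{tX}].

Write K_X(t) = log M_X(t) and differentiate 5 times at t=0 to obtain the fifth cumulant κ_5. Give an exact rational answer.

M_X(t) = 1/(32*(1/2 - t)^5)
K_X(t) = log M_X(t) = -5*log(1/2 - t) - 5*log(2)
K^(5)(t) = -3840/(32*t^5 - 80*t^4 + 80*t^3 - 40*t^2 + 10*t - 1)

κ_5 = K^(5)(0) = 3840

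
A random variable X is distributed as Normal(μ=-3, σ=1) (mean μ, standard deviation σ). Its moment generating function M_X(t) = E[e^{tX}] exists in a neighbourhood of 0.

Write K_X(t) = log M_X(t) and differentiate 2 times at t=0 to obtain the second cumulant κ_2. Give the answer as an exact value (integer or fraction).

κ_2 = d^2K/dt^2 |_{t=0} = 1

M_X(t) = e^(t^2/2 - 3*t)
K_X(t) = log M_X(t) = t^2/2 - 3*t
dK/dt = t - 3
d^2K/dt^2 = 1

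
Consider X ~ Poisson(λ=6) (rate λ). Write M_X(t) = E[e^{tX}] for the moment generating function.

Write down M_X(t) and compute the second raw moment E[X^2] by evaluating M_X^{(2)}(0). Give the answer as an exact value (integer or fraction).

E[X^2] = D^2[M](0) = 42

M_X(t) = e^(6*e^(t) - 6)
D^2[M](t) = (36*e^(2*t)*e^(6*e^(t)) + 6*e^(t)*e^(6*e^(t)))*e^(-6)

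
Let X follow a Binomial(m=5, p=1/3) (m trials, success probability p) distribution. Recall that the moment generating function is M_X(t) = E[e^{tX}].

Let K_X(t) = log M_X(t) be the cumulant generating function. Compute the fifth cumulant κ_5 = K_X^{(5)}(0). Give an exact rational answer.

M_X(t) = (e^(t)/3 + 2/3)^5
K_X(t) = log M_X(t) = 5*log(e^(t)/3 + 2/3)
K^(5)(t) = (-10*e^(4*t) + 220*e^(3*t) - 440*e^(2*t) + 80*e^(t))/(e^(5*t) + 10*e^(4*t) + 40*e^(3*t) + 80*e^(2*t) + 80*e^(t) + 32)

κ_5 = K^(5)(0) = -50/81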